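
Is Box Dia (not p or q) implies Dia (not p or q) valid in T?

Tableau for the negation not (Box Dia (not p or q) implies Dia (not p or q)):
1. not (Box Dia (not p or q) implies Dia (not p or q)), w0
2. Box Dia (not p or q), w0
3. not Dia (not p or q), w0
4. Dia (not p or q), w0
5. not (not p or q), w0
6. p, w0
7. not q, w0
8. not p or q, w1
9. Dia (not p or q), w1
10. not (not p or q), w1
11. p, w1
12. not q, w1
13. q, w1
Accessibility: w0Rw0, w0Rw1, w1Rw1
Branch closes: q and not q both at w1.
Every branch of the negation's tableau closes; the branch above is one of them.

Valid in T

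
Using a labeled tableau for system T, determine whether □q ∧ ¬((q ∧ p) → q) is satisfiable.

1. □q ∧ ¬((q ∧ p) → q), w0
2. □q, w0   [∧-rule on 1]
3. ¬((q ∧ p) → q), w0   [∧-rule on 1]
4. q ∧ p, w0   [¬→-rule on 3]
5. ¬q, w0   [¬→-rule on 3]
6. q, w0   [∧-rule on 4]
7. p, w0   [∧-rule on 4]
Accessibility: w0Rw0
Branch closes: q and ¬q both at w0.
All branches of the tableau close; one closing branch shown above.

Unsatisfiable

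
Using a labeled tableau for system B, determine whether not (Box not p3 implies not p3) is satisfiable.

1. not (Box not p3 implies not p3), 0
2. Box not p3, 0   [neg-implies-rule on 1]
3. p3, 0   [neg-implies-rule on 1]
4. not p3, 0   [Box-rule on 2 via 0R0]
Accessibility: 0R0
Branch closes: p3 and not p3 both at 0.
Every branch closes; the branch above is one of them.

Unsatisfiable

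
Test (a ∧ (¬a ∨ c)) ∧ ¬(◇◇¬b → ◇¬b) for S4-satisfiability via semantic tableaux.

Unsatisfiable

1. (a ∧ (¬a ∨ c)) ∧ ¬(◇◇¬b → ◇¬b), u
2. a ∧ (¬a ∨ c), u   [∧-rule on 1]
3. ¬(◇◇¬b → ◇¬b), u   [∧-rule on 1]
4. a, u   [∧-rule on 2]
5. ¬a ∨ c, u   [∧-rule on 2]
6. ◇◇¬b, u   [¬→-rule on 3]
7. ¬◇¬b, u   [¬→-rule on 3]
8. b, u   [¬◇-rule on 7 via uRu]
9. c, u   [∨-rule on 5 (branches; this branch)]
10. ◇¬b, v   [◇-rule on 6: fresh world v, uRv]
11. b, v   [¬◇-rule on 7 via uRv]
12. ¬b, w   [◇-rule on 10: fresh world w, vRw]
13. b, w   [¬◇-rule on 7 via uRw]
Accessibility: uRu, uRv, uRw, vRv, vRw, wRw
Branch closes: b and ¬b both at w.
Every branch closes; the branch above is one of them.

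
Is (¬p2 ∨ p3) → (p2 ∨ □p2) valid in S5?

No, not valid

Tableau for the negation ¬((¬p2 ∨ p3) → (p2 ∨ □p2)):
1. ¬((¬p2 ∨ p3) → (p2 ∨ □p2)), 0
2. ¬p2 ∨ p3, 0
3. ¬(p2 ∨ □p2), 0
4. ¬p2, 0
5. ¬□p2, 0
6. p3, 0
7. ¬p2, 1
Accessibility: 0R0, 0R1, 1R0, 1R1
The negation has an open branch (countermodel exists).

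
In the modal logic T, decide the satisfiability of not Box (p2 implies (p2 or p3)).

Unsatisfiable

1. not Box (p2 implies (p2 or p3)), 0
2. not (p2 implies (p2 or p3)), 1
3. p2, 1
4. not (p2 or p3), 1
5. not p2, 1
6. not p3, 1
Accessibility: 0R0, 0R1, 1R1
Branch closes: p2 and not p2 both at 1.
(One branch shown.) All branches close.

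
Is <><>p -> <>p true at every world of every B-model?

Invalid (countermodel exists)

Tableau for the negation ~(<><>p -> <>p):
1. ~(<><>p -> <>p), 0
2. <><>p, 0   [~->-rule on 1]
3. ~<>p, 0   [~->-rule on 1]
4. ~p, 0   [~<>-rule on 3 via 0R0]
5. <>p, 1   [<>-rule on 2: fresh world 1, 0R1]
6. ~p, 1   [~<>-rule on 3 via 0R1]
7. p, 2   [<>-rule on 5: fresh world 2, 1R2]
Accessibility: 0R0, 0R1, 1R0, 1R1, 1R2, 2R1, 2R2
The negation has an open branch (countermodel exists).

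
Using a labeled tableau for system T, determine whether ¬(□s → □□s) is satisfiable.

1. ¬(□s → □□s), u
2. □s, u
3. ¬□□s, u
4. s, u
5. ¬□s, v
6. s, v
7. ¬s, w
Accessibility: uRu, uRv, vRv, vRw, wRw

Yes, satisfiable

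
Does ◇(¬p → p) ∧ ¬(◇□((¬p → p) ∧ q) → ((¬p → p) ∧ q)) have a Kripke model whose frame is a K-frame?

1. ◇(¬p → p) ∧ ¬(◇□((¬p → p) ∧ q) → ((¬p → p) ∧ q)), 0
2. ◇(¬p → p), 0
3. ¬(◇□((¬p → p) ∧ q) → ((¬p → p) ∧ q)), 0
4. ◇□((¬p → p) ∧ q), 0
5. ¬((¬p → p) ∧ q), 0
6. ¬q, 0
7. ¬p → p, 1
8. p, 1
9. □((¬p → p) ∧ q), 2
Accessibility: 0R1, 0R2

Yes, satisfiable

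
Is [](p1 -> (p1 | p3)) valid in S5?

Valid

Tableau for the negation ~[](p1 -> (p1 | p3)):
1. ~[](p1 -> (p1 | p3)), u
2. ~(p1 -> (p1 | p3)), v   [~[]-rule on 1: fresh world v, uRv]
3. p1, v   [~->-rule on 2]
4. ~(p1 | p3), v   [~->-rule on 2]
5. ~p1, v   [~|-rule on 4]
6. ~p3, v   [~|-rule on 4]
Accessibility: uRu, uRv, vRu, vRv
Branch closes: p1 and ~p1 both at v.
Every branch of the negation's tableau closes; the branch above is one of them.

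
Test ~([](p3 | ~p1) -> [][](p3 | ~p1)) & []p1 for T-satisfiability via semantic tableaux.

1. ~([](p3 | ~p1) -> [][](p3 | ~p1)) & []p1, u
2. ~([](p3 | ~p1) -> [][](p3 | ~p1)), u
3. []p1, u
4. [](p3 | ~p1), u
5. ~[][](p3 | ~p1), u
6. p1, u
7. p3 | ~p1, u
8. p3, u
9. ~[](p3 | ~p1), v
10. p1, v
11. p3 | ~p1, v
12. p3, v
13. ~(p3 | ~p1), w
14. ~p3, w
15. p1, w
Accessibility: uRu, uRv, vRv, vRw, wRw

Satisfiable (open branch found)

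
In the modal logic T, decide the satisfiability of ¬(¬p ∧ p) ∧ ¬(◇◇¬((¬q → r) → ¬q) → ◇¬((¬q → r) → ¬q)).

1. ¬(¬p ∧ p) ∧ ¬(◇◇¬((¬q → r) → ¬q) → ◇¬((¬q → r) → ¬q)), 0
2. ¬(¬p ∧ p), 0
3. ¬(◇◇¬((¬q → r) → ¬q) → ◇¬((¬q → r) → ¬q)), 0
4. ◇◇¬((¬q → r) → ¬q), 0
5. ¬◇¬((¬q → r) → ¬q), 0
6. (¬q → r) → ¬q, 0
7. ¬p, 0
8. ¬q, 0
9. ◇¬((¬q → r) → ¬q), 1
10. (¬q → r) → ¬q, 1
11. ¬q, 1
12. ¬((¬q → r) → ¬q), 2
13. ¬q → r, 2
14. q, 2
15. r, 2
Accessibility: 0R0, 0R1, 1R1, 1R2, 2R2

Satisfiable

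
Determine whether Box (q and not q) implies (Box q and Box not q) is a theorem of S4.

Valid in S4

Tableau for the negation not (Box (q and not q) implies (Box q and Box not q)):
1. not (Box (q and not q) implies (Box q and Box not q)), u
2. Box (q and not q), u
3. not (Box q and Box not q), u
4. q and not q, u
5. q, u
6. not q, u
Accessibility: uRu
Branch closes: q and not q both at u.
All branches of the negation close; one closing branch shown above.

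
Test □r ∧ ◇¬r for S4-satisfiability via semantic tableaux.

Unsatisfiable (every branch closes)

1. □r ∧ ◇¬r, 0
2. □r, 0   [∧-rule on 1]
3. ◇¬r, 0   [∧-rule on 1]
4. r, 0   [□-rule on 2 via 0R0]
5. ¬r, 1   [◇-rule on 3: fresh world 1, 0R1]
6. r, 1   [□-rule on 2 via 0R1]
Accessibility: 0R0, 0R1, 1R1
Branch closes: r and ¬r both at 1.
(One branch shown.) All branches close.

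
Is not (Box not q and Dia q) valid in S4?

Tableau for the negation Box not q and Dia q:
1. Box not q and Dia q, w0
2. Box not q, w0   [and-rule on 1]
3. Dia q, w0   [and-rule on 1]
4. not q, w0   [Box-rule on 2 via w0Rw0]
5. q, w1   [Dia-rule on 3: fresh world w1, w0Rw1]
6. not q, w1   [Box-rule on 2 via w0Rw1]
Accessibility: w0Rw0, w0Rw1, w1Rw1
Branch closes: q and not q both at w1.
All branches of the negation close; one closing branch shown above.

Valid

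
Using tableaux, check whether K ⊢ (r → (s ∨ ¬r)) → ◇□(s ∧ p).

Not valid

Tableau for the negation ¬((r → (s ∨ ¬r)) → ◇□(s ∧ p)):
1. ¬((r → (s ∨ ¬r)) → ◇□(s ∧ p)), 0
2. r → (s ∨ ¬r), 0   [¬→-rule on 1]
3. ¬◇□(s ∧ p), 0   [¬→-rule on 1]
4. s ∨ ¬r, 0   [→-rule on 2 (branches; this branch)]
5. ¬r, 0   [∨-rule on 4 (branches; this branch)]
The negation has an open branch (countermodel exists).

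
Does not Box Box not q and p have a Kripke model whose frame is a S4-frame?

1. not Box Box not q and p, u
2. not Box Box not q, u
3. p, u
4. not Box not q, v
5. q, w
Accessibility: uRu, uRv, uRw, vRv, vRw, wRw

Satisfiable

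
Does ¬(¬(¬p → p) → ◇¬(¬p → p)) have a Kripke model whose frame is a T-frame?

1. ¬(¬(¬p → p) → ◇¬(¬p → p)), u
2. ¬(¬p → p), u
3. ¬◇¬(¬p → p), u
4. ¬p, u
5. ¬p → p, u
6. p, u
Accessibility: uRu
Branch closes: p and ¬p both at u.
Every branch closes; the branch above is one of them.

Unsatisfiable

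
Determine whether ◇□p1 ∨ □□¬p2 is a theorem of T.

Tableau for the negation ¬(◇□p1 ∨ □□¬p2):
1. ¬(◇□p1 ∨ □□¬p2), w0
2. ¬◇□p1, w0   [¬∨-rule on 1]
3. ¬□□¬p2, w0   [¬∨-rule on 1]
4. ¬□p1, w0   [¬◇-rule on 2 via w0Rw0]
5. ¬□¬p2, w1   [¬□-rule on 3: fresh world w1, w0Rw1]
6. ¬□p1, w1   [¬◇-rule on 2 via w0Rw1]
7. ¬p1, w2   [¬□-rule on 4: fresh world w2, w0Rw2]
8. ¬□p1, w2   [¬◇-rule on 2 via w0Rw2]
9. p2, w3   [¬□-rule on 5: fresh world w3, w1Rw3]
10. ¬p1, w4   [¬□-rule on 6: fresh world w4, w1Rw4]
11. ¬p1, w5   [¬□-rule on 8: fresh world w5, w2Rw5]
Accessibility: w0Rw0, w0Rw1, w0Rw2, w1Rw1, w1Rw3, w1Rw4, w2Rw2, w2Rw5, w3Rw3, w4Rw4, w5Rw5
The negation has an open branch (countermodel exists).

No, not valid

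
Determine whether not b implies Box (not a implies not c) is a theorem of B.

Tableau for the negation not (not b implies Box (not a implies not c)):
1. not (not b implies Box (not a implies not c)), 0
2. not b, 0
3. not Box (not a implies not c), 0
4. not (not a implies not c), 1
5. not a, 1
6. c, 1
Accessibility: 0R0, 0R1, 1R0, 1R1
The negation has an open branch (countermodel exists).

Invalid (countermodel exists)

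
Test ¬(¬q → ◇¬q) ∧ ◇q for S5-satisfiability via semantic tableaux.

1. ¬(¬q → ◇¬q) ∧ ◇q, u
2. ¬(¬q → ◇¬q), u
3. ◇q, u
4. ¬q, u
5. ¬◇¬q, u
6. q, u
Accessibility: uRu
Branch closes: q and ¬q both at u.
(One branch shown.) All branches close.

Unsatisfiable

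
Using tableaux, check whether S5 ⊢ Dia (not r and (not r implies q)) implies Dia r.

Not valid

Tableau for the negation not (Dia (not r and (not r implies q)) implies Dia r):
1. not (Dia (not r and (not r implies q)) implies Dia r), w0
2. Dia (not r and (not r implies q)), w0
3. not Dia r, w0
4. not r, w0
5. not r and (not r implies q), w1
6. not r, w1
7. not r implies q, w1
8. q, w1
Accessibility: w0Rw0, w0Rw1, w1Rw0, w1Rw1
The negation has an open branch (countermodel exists).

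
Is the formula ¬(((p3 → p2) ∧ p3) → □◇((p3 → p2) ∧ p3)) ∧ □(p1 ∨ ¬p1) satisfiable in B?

1. ¬(((p3 → p2) ∧ p3) → □◇((p3 → p2) ∧ p3)) ∧ □(p1 ∨ ¬p1), u
2. ¬(((p3 → p2) ∧ p3) → □◇((p3 → p2) ∧ p3)), u   [∧-rule on 1]
3. □(p1 ∨ ¬p1), u   [∧-rule on 1]
4. (p3 → p2) ∧ p3, u   [¬→-rule on 2]
5. ¬□◇((p3 → p2) ∧ p3), u   [¬→-rule on 2]
6. p3 → p2, u   [∧-rule on 4]
7. p3, u   [∧-rule on 4]
8. p1 ∨ ¬p1, u   [□-rule on 3 via uRu]
9. p2, u   [→-rule on 6 (branches; this branch)]
10. ¬p1, u   [∨-rule on 8 (branches; this branch)]
11. ¬◇((p3 → p2) ∧ p3), v   [¬□-rule on 5: fresh world v, uRv]
12. p1 ∨ ¬p1, v   [□-rule on 3 via uRv]
13. ¬((p3 → p2) ∧ p3), u   [¬◇-rule on 11 via vRu]
14. ¬((p3 → p2) ∧ p3), v   [¬◇-rule on 11 via vRv]
15. ¬p1, v   [∨-rule on 12 (branches; this branch)]
16. ¬(p3 → p2), u   [¬∧-rule on 13 (branches; this branch)]
17. ¬p2, u   [¬→-rule on 16]
Accessibility: uRu, uRv, vRu, vRv
Branch closes: p2 and ¬p2 both at u.
(One branch shown.) All branches close.

Unsatisfiable (every branch closes)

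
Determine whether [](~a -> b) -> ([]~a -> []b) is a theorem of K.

Tableau for the negation ~([](~a -> b) -> ([]~a -> []b)):
1. ~([](~a -> b) -> ([]~a -> []b)), w0
2. [](~a -> b), w0
3. ~([]~a -> []b), w0
4. []~a, w0
5. ~[]b, w0
6. ~b, w1
7. ~a -> b, w1
8. ~a, w1
9. b, w1
Accessibility: w0Rw1
Branch closes: b and ~b both at w1.
Every branch of the negation's tableau closes; the branch above is one of them.

Valid in K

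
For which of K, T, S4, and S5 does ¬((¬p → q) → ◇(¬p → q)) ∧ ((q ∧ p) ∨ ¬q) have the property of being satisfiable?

T-tableau for the formula:
1. ¬((¬p → q) → ◇(¬p → q)) ∧ ((q ∧ p) ∨ ¬q), w0
2. ¬((¬p → q) → ◇(¬p → q)), w0
3. (q ∧ p) ∨ ¬q, w0
4. ¬p → q, w0
5. ¬◇(¬p → q), w0
6. ¬(¬p → q), w0
7. ¬p, w0
8. ¬q, w0
9. q, w0
Accessibility: w0Rw0
Branch closes: q and ¬q both at w0.
Every branch closes (one shown): unsatisfiable in T, hence also in S4, S5 (every S4/S5-frame is a T-frame).
K-tableau for the formula:
1. ¬((¬p → q) → ◇(¬p → q)) ∧ ((q ∧ p) ∨ ¬q), w0
2. ¬((¬p → q) → ◇(¬p → q)), w0
3. (q ∧ p) ∨ ¬q, w0
4. ¬p → q, w0
5. ¬◇(¬p → q), w0
6. ¬q, w0
7. p, w0
Complete open branch: satisfiable in K.

K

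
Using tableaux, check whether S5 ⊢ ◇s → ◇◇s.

Valid

Tableau for the negation ¬(◇s → ◇◇s):
1. ¬(◇s → ◇◇s), u
2. ◇s, u   [¬→-rule on 1]
3. ¬◇◇s, u   [¬→-rule on 1]
4. ¬◇s, u   [¬◇-rule on 3 via uRu]
5. ¬s, u   [¬◇-rule on 4 via uRu]
6. s, v   [◇-rule on 2: fresh world v, uRv]
7. ¬◇s, v   [¬◇-rule on 3 via uRv]
8. ¬s, v   [¬◇-rule on 4 via uRv]
Accessibility: uRu, uRv, vRu, vRv
Branch closes: s and ¬s both at v.
All branches of the negation close; one closing branch shown above.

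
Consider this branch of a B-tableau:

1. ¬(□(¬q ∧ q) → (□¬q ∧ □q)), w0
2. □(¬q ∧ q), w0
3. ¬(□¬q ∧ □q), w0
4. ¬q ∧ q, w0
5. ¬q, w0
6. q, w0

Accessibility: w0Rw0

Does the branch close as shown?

Closed

Both q and ¬q appear at w0.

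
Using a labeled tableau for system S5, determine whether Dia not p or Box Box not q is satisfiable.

1. Dia not p or Box Box not q, 0
2. Box Box not q, 0
3. Box not q, 0
4. not q, 0
Accessibility: 0R0

Satisfiable (open branch found)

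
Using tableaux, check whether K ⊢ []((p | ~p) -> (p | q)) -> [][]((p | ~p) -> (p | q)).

No, not valid

Tableau for the negation ~([]((p | ~p) -> (p | q)) -> [][]((p | ~p) -> (p | q))):
1. ~([]((p | ~p) -> (p | q)) -> [][]((p | ~p) -> (p | q))), w0
2. []((p | ~p) -> (p | q)), w0   [~->-rule on 1]
3. ~[][]((p | ~p) -> (p | q)), w0   [~->-rule on 1]
4. ~[]((p | ~p) -> (p | q)), w1   [~[]-rule on 3: fresh world w1, w0Rw1]
5. (p | ~p) -> (p | q), w1   [[]-rule on 2 via w0Rw1]
6. p | q, w1   [->-rule on 5 (branches; this branch)]
7. q, w1   [|-rule on 6 (branches; this branch)]
8. ~((p | ~p) -> (p | q)), w2   [~[]-rule on 4: fresh world w2, w1Rw2]
9. p | ~p, w2   [~->-rule on 8]
10. ~(p | q), w2   [~->-rule on 8]
11. ~p, w2   [~|-rule on 10]
12. ~q, w2   [~|-rule on 10]
Accessibility: w0Rw1, w1Rw2
The negation has an open branch (countermodel exists).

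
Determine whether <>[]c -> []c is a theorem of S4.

Tableau for the negation ~(<>[]c -> []c):
1. ~(<>[]c -> []c), u
2. <>[]c, u
3. ~[]c, u
4. []c, v
5. c, v
6. ~c, w
Accessibility: uRu, uRv, uRw, vRv, wRw
The negation has an open branch (countermodel exists).

Not valid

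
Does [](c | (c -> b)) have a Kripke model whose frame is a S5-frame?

Satisfiable

1. [](c | (c -> b)), w0
2. c | (c -> b), w0   [[]-rule on 1 via w0Rw0]
3. c -> b, w0   [|-rule on 2 (branches; this branch)]
4. b, w0   [->-rule on 3 (branches; this branch)]
Accessibility: w0Rw0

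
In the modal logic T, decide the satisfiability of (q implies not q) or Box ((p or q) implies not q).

1. (q implies not q) or Box ((p or q) implies not q), u
2. Box ((p or q) implies not q), u   [or-rule on 1 (branches; this branch)]
3. (p or q) implies not q, u   [Box-rule on 2 via uRu]
4. not q, u   [implies-rule on 3 (branches; this branch)]
Accessibility: uRu

Satisfiable (open branch found)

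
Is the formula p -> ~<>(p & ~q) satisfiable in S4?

1. p -> ~<>(p & ~q), u
2. ~<>(p & ~q), u
3. ~(p & ~q), u
4. q, u
Accessibility: uRu

Satisfiable (open branch found)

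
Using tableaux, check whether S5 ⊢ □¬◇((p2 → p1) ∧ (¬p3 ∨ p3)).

Tableau for the negation ¬□¬◇((p2 → p1) ∧ (¬p3 ∨ p3)):
1. ¬□¬◇((p2 → p1) ∧ (¬p3 ∨ p3)), 0
2. ◇((p2 → p1) ∧ (¬p3 ∨ p3)), 1   [¬□-rule on 1: fresh world 1, 0R1]
3. (p2 → p1) ∧ (¬p3 ∨ p3), 2   [◇-rule on 2: fresh world 2, 1R2]
4. p2 → p1, 2   [∧-rule on 3]
5. ¬p3 ∨ p3, 2   [∧-rule on 3]
6. p1, 2   [→-rule on 4 (branches; this branch)]
7. p3, 2   [∨-rule on 5 (branches; this branch)]
Accessibility: 0R0, 0R1, 0R2, 1R0, 1R1, 1R2, 2R0, 2R1, 2R2
The negation has an open branch (countermodel exists).

No, not valid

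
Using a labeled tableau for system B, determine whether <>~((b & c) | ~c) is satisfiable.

Satisfiable

1. <>~((b & c) | ~c), u
2. ~((b & c) | ~c), v
3. ~(b & c), v
4. c, v
5. ~b, v
Accessibility: uRu, uRv, vRu, vRv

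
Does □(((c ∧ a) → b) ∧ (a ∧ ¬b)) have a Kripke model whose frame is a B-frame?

Satisfiable

1. □(((c ∧ a) → b) ∧ (a ∧ ¬b)), u
2. ((c ∧ a) → b) ∧ (a ∧ ¬b), u
3. (c ∧ a) → b, u
4. a ∧ ¬b, u
5. a, u
6. ¬b, u
7. ¬(c ∧ a), u
8. ¬c, u
Accessibility: uRu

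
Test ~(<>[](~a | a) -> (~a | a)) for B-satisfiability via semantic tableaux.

No, unsatisfiable

1. ~(<>[](~a | a) -> (~a | a)), w0
2. <>[](~a | a), w0
3. ~(~a | a), w0
4. a, w0
5. ~a, w0
Accessibility: w0Rw0
Branch closes: a and ~a both at w0.
All branches of the tableau close; one closing branch shown above.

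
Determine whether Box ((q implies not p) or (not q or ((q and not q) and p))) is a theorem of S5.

No, not valid

Tableau for the negation not Box ((q implies not p) or (not q or ((q and not q) and p))):
1. not Box ((q implies not p) or (not q or ((q and not q) and p))), 0
2. not ((q implies not p) or (not q or ((q and not q) and p))), 1
3. not (q implies not p), 1
4. not (not q or ((q and not q) and p)), 1
5. q, 1
6. p, 1
7. not ((q and not q) and p), 1
8. not (q and not q), 1
Accessibility: 0R0, 0R1, 1R0, 1R1
The negation has an open branch (countermodel exists).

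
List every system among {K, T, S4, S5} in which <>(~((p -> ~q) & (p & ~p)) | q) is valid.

T-tableau for the negation ~<>(~((p -> ~q) & (p & ~p)) | q):
1. ~<>(~((p -> ~q) & (p & ~p)) | q), u
2. ~(~((p -> ~q) & (p & ~p)) | q), u
3. (p -> ~q) & (p & ~p), u
4. ~q, u
5. p -> ~q, u
6. p & ~p, u
7. p, u
8. ~p, u
Accessibility: uRu
Branch closes: p and ~p both at u.
Every branch closes (one shown): valid in T, hence also in S4, S5 (every theorem of T is a theorem of S4 and S5).
K-tableau for the negation ~<>(~((p -> ~q) & (p & ~p)) | q):
1. ~<>(~((p -> ~q) & (p & ~p)) | q), u
Complete open branch: countermodel on a K-frame, so not valid in K.

T, S4, S5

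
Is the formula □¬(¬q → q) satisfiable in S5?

Satisfiable

1. □¬(¬q → q), u
2. ¬(¬q → q), u   [□-rule on 1 via uRu]
3. ¬q, u   [¬→-rule on 2]
Accessibility: uRu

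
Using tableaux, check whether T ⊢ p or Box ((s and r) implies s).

Tableau for the negation not (p or Box ((s and r) implies s)):
1. not (p or Box ((s and r) implies s)), u
2. not p, u   [neg-or-rule on 1]
3. not Box ((s and r) implies s), u   [neg-or-rule on 1]
4. not ((s and r) implies s), v   [neg-Box-rule on 3: fresh world v, uRv]
5. s and r, v   [neg-implies-rule on 4]
6. not s, v   [neg-implies-rule on 4]
7. s, v   [and-rule on 5]
8. r, v   [and-rule on 5]
Accessibility: uRu, uRv, vRv
Branch closes: s and not s both at v.
All branches of the negation close; one closing branch shown above.

Yes, valid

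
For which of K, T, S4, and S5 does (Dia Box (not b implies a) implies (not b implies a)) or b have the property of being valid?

S4-tableau for the negation not ((Dia Box (not b implies a) implies (not b implies a)) or b):
1. not ((Dia Box (not b implies a) implies (not b implies a)) or b), w0
2. not (Dia Box (not b implies a) implies (not b implies a)), w0
3. not b, w0
4. Dia Box (not b implies a), w0
5. not (not b implies a), w0
6. not a, w0
7. Box (not b implies a), w1
8. not b implies a, w1
9. a, w1
Accessibility: w0Rw0, w0Rw1, w1Rw1
Complete open branch: countermodel on an S4-frame, so not valid in S4, nor in K, T (the same frame is also a K-frame and a T-frame).
S5-tableau for the negation not ((Dia Box (not b implies a) implies (not b implies a)) or b):
1. not ((Dia Box (not b implies a) implies (not b implies a)) or b), w0
2. not (Dia Box (not b implies a) implies (not b implies a)), w0
3. not b, w0
4. Dia Box (not b implies a), w0
5. not (not b implies a), w0
6. not a, w0
7. Box (not b implies a), w1
8. not b implies a, w0
9. not b implies a, w1
10. a, w0
Accessibility: w0Rw0, w0Rw1, w1Rw0, w1Rw1
Branch closes: a and not a both at w0.
Every branch closes (one shown): valid in S5.

S5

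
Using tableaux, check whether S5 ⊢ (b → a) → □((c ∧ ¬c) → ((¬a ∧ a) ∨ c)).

Tableau for the negation ¬((b → a) → □((c ∧ ¬c) → ((¬a ∧ a) ∨ c))):
1. ¬((b → a) → □((c ∧ ¬c) → ((¬a ∧ a) ∨ c))), u
2. b → a, u   [¬→-rule on 1]
3. ¬□((c ∧ ¬c) → ((¬a ∧ a) ∨ c)), u   [¬→-rule on 1]
4. a, u   [→-rule on 2 (branches; this branch)]
5. ¬((c ∧ ¬c) → ((¬a ∧ a) ∨ c)), v   [¬□-rule on 3: fresh world v, uRv]
6. c ∧ ¬c, v   [¬→-rule on 5]
7. ¬((¬a ∧ a) ∨ c), v   [¬→-rule on 5]
8. c, v   [∧-rule on 6]
9. ¬c, v   [∧-rule on 6]
Accessibility: uRu, uRv, vRu, vRv
Branch closes: c and ¬c both at v.
Every branch of the negation's tableau closes; the branch above is one of them.

Valid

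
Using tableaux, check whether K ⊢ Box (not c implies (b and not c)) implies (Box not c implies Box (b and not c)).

Valid in K

Tableau for the negation not (Box (not c implies (b and not c)) implies (Box not c implies Box (b and not c))):
1. not (Box (not c implies (b and not c)) implies (Box not c implies Box (b and not c))), 0
2. Box (not c implies (b and not c)), 0
3. not (Box not c implies Box (b and not c)), 0
4. Box not c, 0
5. not Box (b and not c), 0
6. not (b and not c), 1
7. not c implies (b and not c), 1
8. not c, 1
9. not b, 1
10. b and not c, 1
11. b, 1
Accessibility: 0R1
Branch closes: b and not b both at 1.
Every branch of the negation's tableau closes; the branch above is one of them.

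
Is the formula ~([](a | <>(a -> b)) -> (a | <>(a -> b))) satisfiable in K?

1. ~([](a | <>(a -> b)) -> (a | <>(a -> b))), u
2. [](a | <>(a -> b)), u   [~->-rule on 1]
3. ~(a | <>(a -> b)), u   [~->-rule on 1]
4. ~a, u   [~|-rule on 3]
5. ~<>(a -> b), u   [~|-rule on 3]

Satisfiable (open branch found)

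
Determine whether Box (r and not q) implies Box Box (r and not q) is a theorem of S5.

Yes, valid

Tableau for the negation not (Box (r and not q) implies Box Box (r and not q)):
1. not (Box (r and not q) implies Box Box (r and not q)), u
2. Box (r and not q), u
3. not Box Box (r and not q), u
4. r and not q, u
5. r, u
6. not q, u
7. not Box (r and not q), v
8. r and not q, v
9. r, v
10. not q, v
11. not (r and not q), w
12. r and not q, w
13. r, w
14. not q, w
15. q, w
Accessibility: uRu, uRv, uRw, vRu, vRv, vRw, wRu, wRv, wRw
Branch closes: q and not q both at w.
All branches of the negation close; one closing branch shown above.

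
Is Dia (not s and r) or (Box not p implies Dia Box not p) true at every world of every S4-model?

Tableau for the negation not (Dia (not s and r) or (Box not p implies Dia Box not p)):
1. not (Dia (not s and r) or (Box not p implies Dia Box not p)), 0
2. not Dia (not s and r), 0   [neg-or-rule on 1]
3. not (Box not p implies Dia Box not p), 0   [neg-or-rule on 1]
4. Box not p, 0   [neg-implies-rule on 3]
5. not Dia Box not p, 0   [neg-implies-rule on 3]
6. not (not s and r), 0   [neg-Dia-rule on 2 via 0R0]
7. not p, 0   [Box-rule on 4 via 0R0]
8. not Box not p, 0   [neg-Dia-rule on 5 via 0R0]
9. not r, 0   [neg-and-rule on 6 (branches; this branch)]
10. p, 1   [neg-Box-rule on 8: fresh world 1, 0R1]
11. not (not s and r), 1   [neg-Dia-rule on 2 via 0R1]
12. not p, 1   [Box-rule on 4 via 0R1]
Accessibility: 0R0, 0R1, 1R1
Branch closes: p and not p both at 1.
All branches of the negation close; one closing branch shown above.

Yes, valid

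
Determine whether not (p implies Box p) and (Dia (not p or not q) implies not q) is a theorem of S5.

Tableau for the negation not (not (p implies Box p) and (Dia (not p or not q) implies not q)):
1. not (not (p implies Box p) and (Dia (not p or not q) implies not q)), w0
2. not (Dia (not p or not q) implies not q), w0
3. Dia (not p or not q), w0
4. q, w0
5. not p or not q, w1
6. not q, w1
Accessibility: w0Rw0, w0Rw1, w1Rw0, w1Rw1
The negation has an open branch (countermodel exists).

Not valid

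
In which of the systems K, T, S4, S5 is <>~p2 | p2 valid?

K-tableau for the negation ~(<>~p2 | p2):
1. ~(<>~p2 | p2), u
2. ~<>~p2, u
3. ~p2, u
Complete open branch: countermodel on a K-frame, so not valid in K.
T-tableau for the negation ~(<>~p2 | p2):
1. ~(<>~p2 | p2), u
2. ~<>~p2, u
3. ~p2, u
4. p2, u
Accessibility: uRu
Branch closes: p2 and ~p2 both at u.
Every branch closes (one shown): valid in T, hence also in S4, S5 (every theorem of T is a theorem of S4 and S5).

T, S4, S5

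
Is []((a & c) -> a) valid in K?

Yes, valid

Tableau for the negation ~[]((a & c) -> a):
1. ~[]((a & c) -> a), w0
2. ~((a & c) -> a), w1
3. a & c, w1
4. ~a, w1
5. a, w1
6. c, w1
Accessibility: w0Rw1
Branch closes: a and ~a both at w1.
All branches of the negation close; one closing branch shown above.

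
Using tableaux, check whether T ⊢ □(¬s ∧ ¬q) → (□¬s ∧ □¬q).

Valid

Tableau for the negation ¬(□(¬s ∧ ¬q) → (□¬s ∧ □¬q)):
1. ¬(□(¬s ∧ ¬q) → (□¬s ∧ □¬q)), u
2. □(¬s ∧ ¬q), u
3. ¬(□¬s ∧ □¬q), u
4. ¬s ∧ ¬q, u
5. ¬s, u
6. ¬q, u
7. ¬□¬q, u
8. q, v
9. ¬s ∧ ¬q, v
10. ¬s, v
11. ¬q, v
Accessibility: uRu, uRv, vRv
Branch closes: q and ¬q both at v.
All branches of the negation close; one closing branch shown above.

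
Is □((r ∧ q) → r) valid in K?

Yes, valid

Tableau for the negation ¬□((r ∧ q) → r):
1. ¬□((r ∧ q) → r), u
2. ¬((r ∧ q) → r), v   [¬□-rule on 1: fresh world v, uRv]
3. r ∧ q, v   [¬→-rule on 2]
4. ¬r, v   [¬→-rule on 2]
5. r, v   [∧-rule on 3]
6. q, v   [∧-rule on 3]
Accessibility: uRv
Branch closes: r and ¬r both at v.
All branches of the negation close; one closing branch shown above.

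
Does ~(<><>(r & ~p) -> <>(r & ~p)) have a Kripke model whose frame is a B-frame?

1. ~(<><>(r & ~p) -> <>(r & ~p)), u
2. <><>(r & ~p), u
3. ~<>(r & ~p), u
4. ~(r & ~p), u
5. p, u
6. <>(r & ~p), v
7. ~(r & ~p), v
8. p, v
9. r & ~p, w
10. r, w
11. ~p, w
Accessibility: uRu, uRv, vRu, vRv, vRw, wRv, wRw

Satisfiable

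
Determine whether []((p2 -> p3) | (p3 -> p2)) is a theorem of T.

Yes, valid

Tableau for the negation ~[]((p2 -> p3) | (p3 -> p2)):
1. ~[]((p2 -> p3) | (p3 -> p2)), u
2. ~((p2 -> p3) | (p3 -> p2)), v   [~[]-rule on 1: fresh world v, uRv]
3. ~(p2 -> p3), v   [~|-rule on 2]
4. ~(p3 -> p2), v   [~|-rule on 2]
5. p2, v   [~->-rule on 3]
6. ~p3, v   [~->-rule on 3]
7. p3, v   [~->-rule on 4]
8. ~p2, v   [~->-rule on 4]
Accessibility: uRu, uRv, vRv
Branch closes: p3 and ~p3 both at v.
All branches of the negation close; one closing branch shown above.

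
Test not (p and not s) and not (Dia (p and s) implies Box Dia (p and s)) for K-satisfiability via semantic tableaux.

1. not (p and not s) and not (Dia (p and s) implies Box Dia (p and s)), 0
2. not (p and not s), 0
3. not (Dia (p and s) implies Box Dia (p and s)), 0
4. Dia (p and s), 0
5. not Box Dia (p and s), 0
6. s, 0
7. p and s, 1
8. p, 1
9. s, 1
10. not Dia (p and s), 2
Accessibility: 0R1, 0R2

Satisfiable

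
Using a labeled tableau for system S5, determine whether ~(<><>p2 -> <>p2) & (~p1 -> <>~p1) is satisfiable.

No, unsatisfiable

1. ~(<><>p2 -> <>p2) & (~p1 -> <>~p1), 0
2. ~(<><>p2 -> <>p2), 0
3. ~p1 -> <>~p1, 0
4. <><>p2, 0
5. ~<>p2, 0
6. ~p2, 0
7. <>~p1, 0
8. <>p2, 1
9. ~p2, 1
10. ~p1, 2
11. ~p2, 2
12. p2, 3
13. ~p2, 3
Accessibility: 0R0, 0R1, 0R2, 0R3, 1R0, 1R1, 1R2, 1R3, 2R0, 2R1, 2R2, 2R3, 3R0, 3R1, 3R2, 3R3
Branch closes: p2 and ~p2 both at 3.
(One branch shown.) All branches close.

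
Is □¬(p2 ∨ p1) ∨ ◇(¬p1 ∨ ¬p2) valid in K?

Tableau for the negation ¬(□¬(p2 ∨ p1) ∨ ◇(¬p1 ∨ ¬p2)):
1. ¬(□¬(p2 ∨ p1) ∨ ◇(¬p1 ∨ ¬p2)), 0
2. ¬□¬(p2 ∨ p1), 0
3. ¬◇(¬p1 ∨ ¬p2), 0
4. p2 ∨ p1, 1
5. ¬(¬p1 ∨ ¬p2), 1
6. p1, 1
7. p2, 1
Accessibility: 0R1
The negation has an open branch (countermodel exists).

Not valid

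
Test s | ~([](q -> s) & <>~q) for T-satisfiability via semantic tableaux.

1. s | ~([](q -> s) & <>~q), u
2. ~([](q -> s) & <>~q), u
3. ~<>~q, u
4. q, u
Accessibility: uRu

Satisfiable (open branch found)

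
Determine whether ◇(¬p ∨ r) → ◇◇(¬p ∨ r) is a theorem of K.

Tableau for the negation ¬(◇(¬p ∨ r) → ◇◇(¬p ∨ r)):
1. ¬(◇(¬p ∨ r) → ◇◇(¬p ∨ r)), 0
2. ◇(¬p ∨ r), 0
3. ¬◇◇(¬p ∨ r), 0
4. ¬p ∨ r, 1
5. ¬◇(¬p ∨ r), 1
6. r, 1
Accessibility: 0R1
The negation has an open branch (countermodel exists).

Invalid (countermodel exists)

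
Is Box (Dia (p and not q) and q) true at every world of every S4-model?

Tableau for the negation not Box (Dia (p and not q) and q):
1. not Box (Dia (p and not q) and q), 0
2. not (Dia (p and not q) and q), 1
3. not q, 1
Accessibility: 0R0, 0R1, 1R1
The negation has an open branch (countermodel exists).

Invalid (countermodel exists)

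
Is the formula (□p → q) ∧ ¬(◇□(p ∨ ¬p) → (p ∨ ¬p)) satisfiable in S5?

Unsatisfiable

1. (□p → q) ∧ ¬(◇□(p ∨ ¬p) → (p ∨ ¬p)), u
2. □p → q, u   [∧-rule on 1]
3. ¬(◇□(p ∨ ¬p) → (p ∨ ¬p)), u   [∧-rule on 1]
4. ◇□(p ∨ ¬p), u   [¬→-rule on 3]
5. ¬(p ∨ ¬p), u   [¬→-rule on 3]
6. ¬p, u   [¬∨-rule on 5]
7. p, u   [¬∨-rule on 5]
Accessibility: uRu
Branch closes: p and ¬p both at u.
Every branch closes; the branch above is one of them.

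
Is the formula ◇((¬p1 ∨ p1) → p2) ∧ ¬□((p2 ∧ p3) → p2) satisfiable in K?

Unsatisfiable (every branch closes)

1. ◇((¬p1 ∨ p1) → p2) ∧ ¬□((p2 ∧ p3) → p2), 0
2. ◇((¬p1 ∨ p1) → p2), 0   [∧-rule on 1]
3. ¬□((p2 ∧ p3) → p2), 0   [∧-rule on 1]
4. (¬p1 ∨ p1) → p2, 1   [◇-rule on 2: fresh world 1, 0R1]
5. p2, 1   [→-rule on 4 (branches; this branch)]
6. ¬((p2 ∧ p3) → p2), 2   [¬□-rule on 3: fresh world 2, 0R2]
7. p2 ∧ p3, 2   [¬→-rule on 6]
8. ¬p2, 2   [¬→-rule on 6]
9. p2, 2   [∧-rule on 7]
10. p3, 2   [∧-rule on 7]
Accessibility: 0R1, 0R2
Branch closes: p2 and ¬p2 both at 2.
All branches of the tableau close; one closing branch shown above.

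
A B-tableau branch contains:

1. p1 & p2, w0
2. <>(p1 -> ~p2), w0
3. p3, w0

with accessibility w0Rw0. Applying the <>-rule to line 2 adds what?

a fresh world w1 with w0Rw1, and p1 -> ~p2 at w1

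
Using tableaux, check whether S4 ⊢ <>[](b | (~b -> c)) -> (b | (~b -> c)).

No, not valid

Tableau for the negation ~(<>[](b | (~b -> c)) -> (b | (~b -> c))):
1. ~(<>[](b | (~b -> c)) -> (b | (~b -> c))), w0
2. <>[](b | (~b -> c)), w0
3. ~(b | (~b -> c)), w0
4. ~b, w0
5. ~(~b -> c), w0
6. ~c, w0
7. [](b | (~b -> c)), w1
8. b | (~b -> c), w1
9. ~b -> c, w1
10. c, w1
Accessibility: w0Rw0, w0Rw1, w1Rw1
The negation has an open branch (countermodel exists).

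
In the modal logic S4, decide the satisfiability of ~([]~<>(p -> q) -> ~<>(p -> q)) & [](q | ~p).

No, unsatisfiable

1. ~([]~<>(p -> q) -> ~<>(p -> q)) & [](q | ~p), w0
2. ~([]~<>(p -> q) -> ~<>(p -> q)), w0   [&-rule on 1]
3. [](q | ~p), w0   [&-rule on 1]
4. []~<>(p -> q), w0   [~->-rule on 2]
5. <>(p -> q), w0   [~->-rule on 2]
6. q | ~p, w0   [[]-rule on 3 via w0Rw0]
7. ~<>(p -> q), w0   [[]-rule on 4 via w0Rw0]
8. ~(p -> q), w0   [~<>-rule on 7 via w0Rw0]
9. p, w0   [~->-rule on 8]
10. ~q, w0   [~->-rule on 8]
11. ~p, w0   [|-rule on 6 (branches; this branch)]
Accessibility: w0Rw0
Branch closes: p and ~p both at w0.
(One branch shown.) All branches close.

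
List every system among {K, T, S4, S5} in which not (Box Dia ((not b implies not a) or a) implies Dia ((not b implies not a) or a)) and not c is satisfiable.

T-tableau for the formula:
1. not (Box Dia ((not b implies not a) or a) implies Dia ((not b implies not a) or a)) and not c, 0
2. not (Box Dia ((not b implies not a) or a) implies Dia ((not b implies not a) or a)), 0   [and-rule on 1]
3. not c, 0   [and-rule on 1]
4. Box Dia ((not b implies not a) or a), 0   [neg-implies-rule on 2]
5. not Dia ((not b implies not a) or a), 0   [neg-implies-rule on 2]
6. Dia ((not b implies not a) or a), 0   [Box-rule on 4 via 0R0]
7. not ((not b implies not a) or a), 0   [neg-Dia-rule on 5 via 0R0]
8. not (not b implies not a), 0   [neg-or-rule on 7]
9. not a, 0   [neg-or-rule on 7]
10. not b, 0   [neg-implies-rule on 8]
11. a, 0   [neg-implies-rule on 8]
Accessibility: 0R0
Branch closes: a and not a both at 0.
Every branch closes (one shown): unsatisfiable in T, hence also in S4, S5 (every S4/S5-frame is a T-frame).
K-tableau for the formula:
1. not (Box Dia ((not b implies not a) or a) implies Dia ((not b implies not a) or a)) and not c, 0
2. not (Box Dia ((not b implies not a) or a) implies Dia ((not b implies not a) or a)), 0   [and-rule on 1]
3. not c, 0   [and-rule on 1]
4. Box Dia ((not b implies not a) or a), 0   [neg-implies-rule on 2]
5. not Dia ((not b implies not a) or a), 0   [neg-implies-rule on 2]
Complete open branch: satisfiable in K.

K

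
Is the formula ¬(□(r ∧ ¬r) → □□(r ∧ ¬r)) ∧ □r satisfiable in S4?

Unsatisfiable

1. ¬(□(r ∧ ¬r) → □□(r ∧ ¬r)) ∧ □r, w0
2. ¬(□(r ∧ ¬r) → □□(r ∧ ¬r)), w0   [∧-rule on 1]
3. □r, w0   [∧-rule on 1]
4. □(r ∧ ¬r), w0   [¬→-rule on 2]
5. ¬□□(r ∧ ¬r), w0   [¬→-rule on 2]
6. r, w0   [□-rule on 3 via w0Rw0]
7. r ∧ ¬r, w0   [□-rule on 4 via w0Rw0]
8. ¬r, w0   [∧-rule on 7]
Accessibility: w0Rw0
Branch closes: r and ¬r both at w0.
(One branch shown.) All branches close.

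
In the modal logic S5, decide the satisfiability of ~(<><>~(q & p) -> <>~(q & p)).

1. ~(<><>~(q & p) -> <>~(q & p)), u
2. <><>~(q & p), u   [~->-rule on 1]
3. ~<>~(q & p), u   [~->-rule on 1]
4. q & p, u   [~<>-rule on 3 via uRu]
5. q, u   [&-rule on 4]
6. p, u   [&-rule on 4]
7. <>~(q & p), v   [<>-rule on 2: fresh world v, uRv]
8. q & p, v   [~<>-rule on 3 via uRv]
9. q, v   [&-rule on 8]
10. p, v   [&-rule on 8]
11. ~(q & p), w   [<>-rule on 7: fresh world w, vRw]
12. q & p, w   [~<>-rule on 3 via uRw]
13. q, w   [&-rule on 12]
14. p, w   [&-rule on 12]
15. ~p, w   [~&-rule on 11 (branches; this branch)]
Accessibility: uRu, uRv, uRw, vRu, vRv, vRw, wRu, wRv, wRw
Branch closes: p and ~p both at w.
Every branch closes; the branch above is one of them.

Unsatisfiable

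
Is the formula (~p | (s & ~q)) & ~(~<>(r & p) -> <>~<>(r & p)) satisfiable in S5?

1. (~p | (s & ~q)) & ~(~<>(r & p) -> <>~<>(r & p)), 0
2. ~p | (s & ~q), 0
3. ~(~<>(r & p) -> <>~<>(r & p)), 0
4. ~<>(r & p), 0
5. ~<>~<>(r & p), 0
6. ~(r & p), 0
7. <>(r & p), 0
8. s & ~q, 0
9. s, 0
10. ~q, 0
11. ~p, 0
12. r & p, 1
13. r, 1
14. p, 1
15. ~(r & p), 1
16. <>(r & p), 1
17. ~p, 1
Accessibility: 0R0, 0R1, 1R0, 1R1
Branch closes: p and ~p both at 1.
Every branch closes; the branch above is one of them.

Unsatisfiable (every branch closes)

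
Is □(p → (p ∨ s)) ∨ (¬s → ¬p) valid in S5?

Tableau for the negation ¬(□(p → (p ∨ s)) ∨ (¬s → ¬p)):
1. ¬(□(p → (p ∨ s)) ∨ (¬s → ¬p)), w0
2. ¬□(p → (p ∨ s)), w0   [¬∨-rule on 1]
3. ¬(¬s → ¬p), w0   [¬∨-rule on 1]
4. ¬s, w0   [¬→-rule on 3]
5. p, w0   [¬→-rule on 3]
6. ¬(p → (p ∨ s)), w1   [¬□-rule on 2: fresh world w1, w0Rw1]
7. p, w1   [¬→-rule on 6]
8. ¬(p ∨ s), w1   [¬→-rule on 6]
9. ¬p, w1   [¬∨-rule on 8]
10. ¬s, w1   [¬∨-rule on 8]
Accessibility: w0Rw0, w0Rw1, w1Rw0, w1Rw1
Branch closes: p and ¬p both at w1.
All branches of the negation close; one closing branch shown above.

Yes, valid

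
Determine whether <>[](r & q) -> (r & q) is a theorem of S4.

Tableau for the negation ~(<>[](r & q) -> (r & q)):
1. ~(<>[](r & q) -> (r & q)), 0
2. <>[](r & q), 0   [~->-rule on 1]
3. ~(r & q), 0   [~->-rule on 1]
4. ~q, 0   [~&-rule on 3 (branches; this branch)]
5. [](r & q), 1   [<>-rule on 2: fresh world 1, 0R1]
6. r & q, 1   [[]-rule on 5 via 1R1]
7. r, 1   [&-rule on 6]
8. q, 1   [&-rule on 6]
Accessibility: 0R0, 0R1, 1R1
The negation has an open branch (countermodel exists).

Not valid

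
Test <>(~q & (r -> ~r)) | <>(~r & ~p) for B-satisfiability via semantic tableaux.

Satisfiable

1. <>(~q & (r -> ~r)) | <>(~r & ~p), u
2. <>(~r & ~p), u
3. ~r & ~p, v
4. ~r, v
5. ~p, v
Accessibility: uRu, uRv, vRu, vRv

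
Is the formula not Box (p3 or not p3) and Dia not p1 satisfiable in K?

No, unsatisfiable

1. not Box (p3 or not p3) and Dia not p1, u
2. not Box (p3 or not p3), u   [and-rule on 1]
3. Dia not p1, u   [and-rule on 1]
4. not (p3 or not p3), v   [neg-Box-rule on 2: fresh world v, uRv]
5. not p3, v   [neg-or-rule on 4]
6. p3, v   [neg-or-rule on 4]
Accessibility: uRv
Branch closes: p3 and not p3 both at v.
Every branch closes; the branch above is one of them.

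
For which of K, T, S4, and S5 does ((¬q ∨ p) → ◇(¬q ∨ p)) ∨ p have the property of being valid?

T, S4, S5

T-tableau for the negation ¬(((¬q ∨ p) → ◇(¬q ∨ p)) ∨ p):
1. ¬(((¬q ∨ p) → ◇(¬q ∨ p)) ∨ p), u
2. ¬((¬q ∨ p) → ◇(¬q ∨ p)), u
3. ¬p, u
4. ¬q ∨ p, u
5. ¬◇(¬q ∨ p), u
6. ¬(¬q ∨ p), u
7. q, u
8. p, u
Accessibility: uRu
Branch closes: p and ¬p both at u.
Every branch closes (one shown): valid in T, hence also in S4, S5 (every theorem of T is a theorem of S4 and S5).
K-tableau for the negation ¬(((¬q ∨ p) → ◇(¬q ∨ p)) ∨ p):
1. ¬(((¬q ∨ p) → ◇(¬q ∨ p)) ∨ p), u
2. ¬((¬q ∨ p) → ◇(¬q ∨ p)), u
3. ¬p, u
4. ¬q ∨ p, u
5. ¬◇(¬q ∨ p), u
6. ¬q, u
Complete open branch: countermodel on a K-frame, so not valid in K.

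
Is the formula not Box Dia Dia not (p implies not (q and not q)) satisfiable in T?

1. not Box Dia Dia not (p implies not (q and not q)), 0
2. not Dia Dia not (p implies not (q and not q)), 1
3. not Dia not (p implies not (q and not q)), 1
4. p implies not (q and not q), 1
5. not (q and not q), 1
6. q, 1
Accessibility: 0R0, 0R1, 1R1

Satisfiable (open branch found)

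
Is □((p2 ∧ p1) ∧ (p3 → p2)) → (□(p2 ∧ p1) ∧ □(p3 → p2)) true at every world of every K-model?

Tableau for the negation ¬(□((p2 ∧ p1) ∧ (p3 → p2)) → (□(p2 ∧ p1) ∧ □(p3 → p2))):
1. ¬(□((p2 ∧ p1) ∧ (p3 → p2)) → (□(p2 ∧ p1) ∧ □(p3 → p2))), 0
2. □((p2 ∧ p1) ∧ (p3 → p2)), 0
3. ¬(□(p2 ∧ p1) ∧ □(p3 → p2)), 0
4. ¬□(p3 → p2), 0
5. ¬(p3 → p2), 1
6. p3, 1
7. ¬p2, 1
8. (p2 ∧ p1) ∧ (p3 → p2), 1
9. p2 ∧ p1, 1
10. p3 → p2, 1
11. p2, 1
12. p1, 1
Accessibility: 0R1
Branch closes: p2 and ¬p2 both at 1.
Every branch of the negation's tableau closes; the branch above is one of them.

Yes, valid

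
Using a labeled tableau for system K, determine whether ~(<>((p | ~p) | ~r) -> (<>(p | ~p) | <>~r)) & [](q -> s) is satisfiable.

1. ~(<>((p | ~p) | ~r) -> (<>(p | ~p) | <>~r)) & [](q -> s), 0
2. ~(<>((p | ~p) | ~r) -> (<>(p | ~p) | <>~r)), 0   [&-rule on 1]
3. [](q -> s), 0   [&-rule on 1]
4. <>((p | ~p) | ~r), 0   [~->-rule on 2]
5. ~(<>(p | ~p) | <>~r), 0   [~->-rule on 2]
6. ~<>(p | ~p), 0   [~|-rule on 5]
7. ~<>~r, 0   [~|-rule on 5]
8. (p | ~p) | ~r, 1   [<>-rule on 4: fresh world 1, 0R1]
9. q -> s, 1   [[]-rule on 3 via 0R1]
10. ~(p | ~p), 1   [~<>-rule on 6 via 0R1]
11. ~p, 1   [~|-rule on 10]
12. p, 1   [~|-rule on 10]
Accessibility: 0R1
Branch closes: p and ~p both at 1.
(One branch shown.) All branches close.

No, unsatisfiable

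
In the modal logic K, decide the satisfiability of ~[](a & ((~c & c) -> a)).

1. ~[](a & ((~c & c) -> a)), u
2. ~(a & ((~c & c) -> a)), v
3. ~a, v
Accessibility: uRv

Satisfiable (open branch found)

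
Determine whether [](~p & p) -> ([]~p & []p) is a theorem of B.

Valid

Tableau for the negation ~([](~p & p) -> ([]~p & []p)):
1. ~([](~p & p) -> ([]~p & []p)), 0
2. [](~p & p), 0   [~->-rule on 1]
3. ~([]~p & []p), 0   [~->-rule on 1]
4. ~p & p, 0   [[]-rule on 2 via 0R0]
5. ~p, 0   [&-rule on 4]
6. p, 0   [&-rule on 4]
Accessibility: 0R0
Branch closes: p and ~p both at 0.
Every branch of the negation's tableau closes; the branch above is one of them.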